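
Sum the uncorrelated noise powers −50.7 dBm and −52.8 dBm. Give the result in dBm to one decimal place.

Convert to linear, add, convert back:
P₁ = 8.51×10⁻⁹ W, P₂ = 5.25×10⁻⁹ W
P_tot = 1.38×10⁻⁸ W → 10 log₁₀(P_tot / 10⁻³) = −48.6 dBm

−48.6 dBm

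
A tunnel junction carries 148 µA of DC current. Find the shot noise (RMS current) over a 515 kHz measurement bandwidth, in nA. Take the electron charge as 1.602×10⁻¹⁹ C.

I_n = √(2qI·B)
2qI·B = 2 × 1.602×10⁻¹⁹ × 1.48×10⁻⁴ × 5.15×10⁵ = 2.44×10⁻¹⁷ A²
I_n = √(2.44×10⁻¹⁷) = 4.94×10⁻⁹ A = 4.94 nA

4.94 nA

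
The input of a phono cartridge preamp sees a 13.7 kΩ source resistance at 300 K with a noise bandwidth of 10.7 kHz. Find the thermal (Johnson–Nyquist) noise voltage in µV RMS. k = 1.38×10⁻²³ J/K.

1.56 µV

V_n = √(4kTRB)
4kTRB = 4 × 1.38×10⁻²³ × 300 × 1.37×10⁴ × 1.07×10⁴ = 2.43×10⁻¹² V²
V_n = √(2.43×10⁻¹²) = 1.56×10⁻⁶ V = 1.56 µV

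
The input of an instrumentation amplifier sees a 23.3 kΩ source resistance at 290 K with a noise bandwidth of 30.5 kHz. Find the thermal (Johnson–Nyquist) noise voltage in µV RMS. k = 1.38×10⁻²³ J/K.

3.37 µV

V_n = √(4kTRB)
4kTRB = 4 × 1.38×10⁻²³ × 290 × 2.33×10⁴ × 3.05×10⁴ = 1.14×10⁻¹¹ V²
V_n = √(1.14×10⁻¹¹) = 3.37×10⁻⁶ V = 3.37 µV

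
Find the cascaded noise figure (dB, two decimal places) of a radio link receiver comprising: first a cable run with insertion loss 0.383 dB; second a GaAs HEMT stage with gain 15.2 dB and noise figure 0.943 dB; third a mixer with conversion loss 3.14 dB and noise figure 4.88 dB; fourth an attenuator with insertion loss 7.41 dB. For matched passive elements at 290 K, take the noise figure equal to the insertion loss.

Convert to linear (a loss of L dB is a gain of −L dB): F_i = 10^(NF_i/10), G_i = 10^(G_i,dB/10)
  Stage 1: F_1 = 10^(0.383/10) = 1.092, G_1 = 10^(−0.383/10) = 0.9156
  Stage 2: F_2 = 10^(0.943/10) = 1.243, G_2 = 10^(15.2/10) = 33.11
  Stage 3: F_3 = 10^(4.88/10) = 3.076, G_3 = 10^(−3.14/10) = 0.4853
  Stage 4: F_4 = 10^(7.41/10) = 5.508, G_4 = 10^(−7.41/10) = 0.1816
Friis cascade:
  F = 1.092 + (1.243 − 1)/0.9156 + (3.076 − 1)/30.32 + (5.508 − 1)/14.71 = 1.732
NF = 10 log₁₀(1.732) = 2.39 dB

2.39 dB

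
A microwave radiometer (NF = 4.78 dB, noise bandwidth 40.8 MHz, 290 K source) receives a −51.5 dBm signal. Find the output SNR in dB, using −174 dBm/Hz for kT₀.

Noise floor: N = −174 + 10 log₁₀(B) + NF
10 log₁₀(4.08×10⁷) = 76.11 dB
N = −174 + 76.11 + 4.78 = −93.11 dBm
SNR = P_sig − N = −51.5 − (−93.11) = 41.61 dB → 41.6 dB

41.6 dB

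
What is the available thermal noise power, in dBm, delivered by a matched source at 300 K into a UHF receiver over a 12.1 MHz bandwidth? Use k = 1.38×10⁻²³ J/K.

−103.0 dBm

P_n = kTB = 1.38×10⁻²³ × 300 × 1.21×10⁷ = 5.01×10⁻¹⁴ W
In dBm: 10 log₁₀(5.01×10⁻¹⁴ / 10⁻³) = −103.0 dBm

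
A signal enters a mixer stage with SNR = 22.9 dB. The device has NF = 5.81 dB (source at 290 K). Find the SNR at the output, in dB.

17.09 dB

By definition F = SNR_in/SNR_out, so in dB: SNR_out = SNR_in − NF
SNR_out = 22.9 − 5.81 = 17.09 dB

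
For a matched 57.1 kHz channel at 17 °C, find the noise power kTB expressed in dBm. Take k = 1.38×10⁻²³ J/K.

−126.4 dBm

T = 17 °C + 273.15 = 290.15 K
P_n = kTB = 1.38×10⁻²³ × 290.15 × 5.71×10⁴ = 2.29×10⁻¹⁶ W
In dBm: 10 log₁₀(2.29×10⁻¹⁶ / 10⁻³) = −126.4 dBm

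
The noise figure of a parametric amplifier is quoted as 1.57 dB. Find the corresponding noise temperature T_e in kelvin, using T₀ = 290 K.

F = 10^(1.57/10) = 1.43549
T_e = (F − 1)·T₀ = (1.43549 − 1) × 290 = 126 K

126 K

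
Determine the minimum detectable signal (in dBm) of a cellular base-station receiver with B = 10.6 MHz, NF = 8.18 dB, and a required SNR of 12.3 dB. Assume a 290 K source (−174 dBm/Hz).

Sensitivity = −174 + 10 log₁₀(B) + NF + SNR_min
= −174 + 70.25 + 8.18 + 12.3
= −83.27 dBm → −83.3 dBm

−83.3 dBm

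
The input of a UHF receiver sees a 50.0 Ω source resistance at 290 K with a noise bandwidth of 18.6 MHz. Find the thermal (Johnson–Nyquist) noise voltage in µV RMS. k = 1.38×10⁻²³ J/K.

V_n = √(4kTRB)
4kTRB = 4 × 1.38×10⁻²³ × 290 × 5.00×10¹ × 1.86×10⁷ = 1.49×10⁻¹¹ V²
V_n = √(1.49×10⁻¹¹) = 3.86×10⁻⁶ V = 3.86 µV

3.86 µV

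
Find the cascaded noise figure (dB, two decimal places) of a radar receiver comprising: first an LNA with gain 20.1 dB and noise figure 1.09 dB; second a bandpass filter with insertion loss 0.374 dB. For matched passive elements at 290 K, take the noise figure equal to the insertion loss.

1.09 dB

Convert to linear (a loss of L dB is a gain of −L dB): F_i = 10^(NF_i/10), G_i = 10^(G_i,dB/10)
  Stage 1: F_1 = 10^(1.09/10) = 1.285, G_1 = 10^(20.1/10) = 102.3
  Stage 2: F_2 = 10^(0.374/10) = 1.090, G_2 = 10^(−0.374/10) = 0.9175
Friis cascade:
  F = 1.285 + (1.090 − 1)/102.3 = 1.286
NF = 10 log₁₀(1.286) = 1.09 dB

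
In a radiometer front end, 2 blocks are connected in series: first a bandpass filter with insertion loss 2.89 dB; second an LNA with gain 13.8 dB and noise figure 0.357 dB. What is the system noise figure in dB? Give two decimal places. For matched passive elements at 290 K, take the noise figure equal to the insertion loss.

3.25 dB

Convert to linear (a loss of L dB is a gain of −L dB): F_i = 10^(NF_i/10), G_i = 10^(G_i,dB/10)
  Stage 1: F_1 = 10^(2.89/10) = 1.945, G_1 = 10^(−2.89/10) = 0.5140
  Stage 2: F_2 = 10^(0.357/10) = 1.086, G_2 = 10^(13.8/10) = 23.99
Friis cascade:
  F = 1.945 + (1.086 − 1)/0.5140 = 2.112
NF = 10 log₁₀(2.112) = 3.25 dB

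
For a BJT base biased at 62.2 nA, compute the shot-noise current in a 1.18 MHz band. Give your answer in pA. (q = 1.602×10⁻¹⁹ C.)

153 pA

I_n = √(2qI·B)
2qI·B = 2 × 1.602×10⁻¹⁹ × 6.22×10⁻⁸ × 1.18×10⁶ = 2.35×10⁻²⁰ A²
I_n = √(2.35×10⁻²⁰) = 1.53×10⁻¹⁰ A = 153 pA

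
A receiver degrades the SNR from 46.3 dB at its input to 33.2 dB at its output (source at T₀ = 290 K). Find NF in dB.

NF (dB) = SNR_in(dB) − SNR_out(dB) when the source is at T₀
NF = 46.3 − 33.2 = 13.1 dB

13.1 dB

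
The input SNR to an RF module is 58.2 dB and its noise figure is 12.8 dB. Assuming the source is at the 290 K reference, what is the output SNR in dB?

45.4 dB

By definition F = SNR_in/SNR_out, so in dB: SNR_out = SNR_in − NF
SNR_out = 58.2 − 12.8 = 45.4 dB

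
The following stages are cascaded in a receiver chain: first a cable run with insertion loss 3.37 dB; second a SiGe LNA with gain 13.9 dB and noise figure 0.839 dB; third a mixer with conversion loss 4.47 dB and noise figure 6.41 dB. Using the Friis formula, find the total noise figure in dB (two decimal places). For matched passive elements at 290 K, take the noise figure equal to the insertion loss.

4.68 dB

Convert to linear (a loss of L dB is a gain of −L dB): F_i = 10^(NF_i/10), G_i = 10^(G_i,dB/10)
  Stage 1: F_1 = 10^(3.37/10) = 2.173, G_1 = 10^(−3.37/10) = 0.4603
  Stage 2: F_2 = 10^(0.839/10) = 1.213, G_2 = 10^(13.9/10) = 24.55
  Stage 3: F_3 = 10^(6.41/10) = 4.375, G_3 = 10^(−4.47/10) = 0.3573
Friis cascade:
  F = 2.173 + (1.213 − 1)/0.4603 + (4.375 − 1)/11.30 = 2.934
NF = 10 log₁₀(2.934) = 4.68 dB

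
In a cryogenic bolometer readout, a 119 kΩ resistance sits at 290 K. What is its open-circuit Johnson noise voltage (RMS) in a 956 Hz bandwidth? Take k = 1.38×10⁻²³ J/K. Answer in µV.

1.35 µV

V_n = √(4kTRB)
4kTRB = 4 × 1.38×10⁻²³ × 290 × 1.19×10⁵ × 9.56×10² = 1.82×10⁻¹² V²
V_n = √(1.82×10⁻¹²) = 1.35×10⁻⁶ V = 1.35 µV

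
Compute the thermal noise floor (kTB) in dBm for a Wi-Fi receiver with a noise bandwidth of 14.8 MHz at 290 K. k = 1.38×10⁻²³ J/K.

−102.3 dBm

P_n = kTB = 1.38×10⁻²³ × 290 × 1.48×10⁷ = 5.92×10⁻¹⁴ W
In dBm: 10 log₁₀(5.92×10⁻¹⁴ / 10⁻³) = −102.3 dBm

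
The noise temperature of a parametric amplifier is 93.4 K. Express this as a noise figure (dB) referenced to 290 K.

1.21 dB

F = 1 + T_e/T₀ = 1 + 93.4/290 = 1.32207
NF = 10 log₁₀(1.32207) = 1.21 dB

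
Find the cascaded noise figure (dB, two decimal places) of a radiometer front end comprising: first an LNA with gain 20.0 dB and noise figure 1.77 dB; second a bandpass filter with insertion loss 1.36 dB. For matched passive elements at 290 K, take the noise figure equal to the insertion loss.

Convert to linear (a loss of L dB is a gain of −L dB): F_i = 10^(NF_i/10), G_i = 10^(G_i,dB/10)
  Stage 1: F_1 = 10^(1.77/10) = 1.503, G_1 = 10^(20.0/10) = 100.0
  Stage 2: F_2 = 10^(1.36/10) = 1.368, G_2 = 10^(−1.36/10) = 0.7311
Friis cascade:
  F = 1.503 + (1.368 − 1)/100.0 = 1.507
NF = 10 log₁₀(1.507) = 1.78 dB

1.78 dB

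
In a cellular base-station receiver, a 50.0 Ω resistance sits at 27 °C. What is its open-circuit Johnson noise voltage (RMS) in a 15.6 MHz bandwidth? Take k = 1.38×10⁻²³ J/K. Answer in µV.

3.59 µV

T = 27 °C + 273.15 = 300.15 K
V_n = √(4kTRB)
4kTRB = 4 × 1.38×10⁻²³ × 300.15 × 5.00×10¹ × 1.56×10⁷ = 1.29×10⁻¹¹ V²
V_n = √(1.29×10⁻¹¹) = 3.59×10⁻⁶ V = 3.59 µV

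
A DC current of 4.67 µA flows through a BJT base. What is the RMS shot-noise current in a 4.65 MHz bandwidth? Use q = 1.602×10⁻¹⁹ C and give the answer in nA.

I_n = √(2qI·B)
2qI·B = 2 × 1.602×10⁻¹⁹ × 4.67×10⁻⁶ × 4.65×10⁶ = 6.96×10⁻¹⁸ A²
I_n = √(6.96×10⁻¹⁸) = 2.64×10⁻⁹ A = 2.64 nA

2.64 nA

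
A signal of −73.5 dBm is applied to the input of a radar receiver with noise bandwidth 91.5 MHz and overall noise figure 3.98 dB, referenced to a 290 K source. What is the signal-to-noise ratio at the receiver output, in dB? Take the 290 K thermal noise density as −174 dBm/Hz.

16.9 dB

Noise floor: N = −174 + 10 log₁₀(B) + NF
10 log₁₀(9.15×10⁷) = 79.61 dB
N = −174 + 79.61 + 3.98 = −90.41 dBm
SNR = P_sig − N = −73.5 − (−90.41) = 16.91 dB → 16.9 dB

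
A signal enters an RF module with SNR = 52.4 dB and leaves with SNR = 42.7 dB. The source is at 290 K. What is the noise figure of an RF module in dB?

9.7 dB

NF (dB) = SNR_in(dB) − SNR_out(dB) when the source is at T₀
NF = 52.4 − 42.7 = 9.7 dB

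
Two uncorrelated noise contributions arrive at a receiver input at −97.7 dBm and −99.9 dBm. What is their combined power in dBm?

Convert to linear, add, convert back:
P₁ = 1.70×10⁻¹³ W, P₂ = 1.02×10⁻¹³ W
P_tot = 2.72×10⁻¹³ W → 10 log₁₀(P_tot / 10⁻³) = −95.7 dBm

−95.7 dBm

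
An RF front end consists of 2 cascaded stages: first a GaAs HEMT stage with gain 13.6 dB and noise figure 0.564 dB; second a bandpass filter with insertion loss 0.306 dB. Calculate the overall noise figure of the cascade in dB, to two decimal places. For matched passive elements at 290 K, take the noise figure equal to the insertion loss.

Convert to linear (a loss of L dB is a gain of −L dB): F_i = 10^(NF_i/10), G_i = 10^(G_i,dB/10)
  Stage 1: F_1 = 10^(0.564/10) = 1.139, G_1 = 10^(13.6/10) = 22.91
  Stage 2: F_2 = 10^(0.306/10) = 1.073, G_2 = 10^(−0.306/10) = 0.9320
Friis cascade:
  F = 1.139 + (1.073 − 1)/22.91 = 1.142
NF = 10 log₁₀(1.142) = 0.58 dB

0.58 dB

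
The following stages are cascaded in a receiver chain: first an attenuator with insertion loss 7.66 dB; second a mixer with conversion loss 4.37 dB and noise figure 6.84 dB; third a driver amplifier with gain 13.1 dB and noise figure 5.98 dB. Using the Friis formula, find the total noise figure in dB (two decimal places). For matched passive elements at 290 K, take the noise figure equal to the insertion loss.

18.78 dB

Convert to linear (a loss of L dB is a gain of −L dB): F_i = 10^(NF_i/10), G_i = 10^(G_i,dB/10)
  Stage 1: F_1 = 10^(7.66/10) = 5.834, G_1 = 10^(−7.66/10) = 0.1714
  Stage 2: F_2 = 10^(6.84/10) = 4.831, G_2 = 10^(−4.37/10) = 0.3656
  Stage 3: F_3 = 10^(5.98/10) = 3.963, G_3 = 10^(13.1/10) = 20.42
Friis cascade:
  F = 5.834 + (4.831 − 1)/0.1714 + (3.963 − 1)/0.06266 = 75.47
NF = 10 log₁₀(75.47) = 18.78 dB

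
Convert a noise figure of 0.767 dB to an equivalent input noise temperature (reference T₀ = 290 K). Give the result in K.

56.0 K

F = 10^(0.767/10) = 1.19316
T_e = (F − 1)·T₀ = (1.19316 − 1) × 290 = 56.0 K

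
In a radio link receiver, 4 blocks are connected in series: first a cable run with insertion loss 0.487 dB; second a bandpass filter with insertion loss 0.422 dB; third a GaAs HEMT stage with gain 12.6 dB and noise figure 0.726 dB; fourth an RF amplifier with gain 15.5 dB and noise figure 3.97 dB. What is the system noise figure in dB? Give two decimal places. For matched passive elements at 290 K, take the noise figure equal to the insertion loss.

Convert to linear (a loss of L dB is a gain of −L dB): F_i = 10^(NF_i/10), G_i = 10^(G_i,dB/10)
  Stage 1: F_1 = 10^(0.487/10) = 1.119, G_1 = 10^(−0.487/10) = 0.8939
  Stage 2: F_2 = 10^(0.422/10) = 1.102, G_2 = 10^(−0.422/10) = 0.9074
  Stage 3: F_3 = 10^(0.726/10) = 1.182, G_3 = 10^(12.6/10) = 18.20
  Stage 4: F_4 = 10^(3.97/10) = 2.495, G_4 = 10^(15.5/10) = 35.48
Friis cascade:
  F = 1.119 + (1.102 − 1)/0.8939 + (1.182 − 1)/0.8111 + (2.495 − 1)/14.76 = 1.558
NF = 10 log₁₀(1.558) = 1.93 dB

1.93 dB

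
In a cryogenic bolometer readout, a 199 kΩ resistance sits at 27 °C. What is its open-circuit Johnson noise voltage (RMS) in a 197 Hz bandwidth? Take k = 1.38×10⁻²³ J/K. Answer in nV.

T = 27 °C + 273.15 = 300.15 K
V_n = √(4kTRB)
4kTRB = 4 × 1.38×10⁻²³ × 300.15 × 1.99×10⁵ × 1.97×10² = 6.50×10⁻¹³ V²
V_n = √(6.50×10⁻¹³) = 8.06×10⁻⁷ V = 806 nV

806 nV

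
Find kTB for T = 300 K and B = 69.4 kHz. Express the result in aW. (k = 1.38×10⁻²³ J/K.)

287 aW

P_n = kTB = 1.38×10⁻²³ × 300 × 6.94×10⁴ = 2.87×10⁻¹⁶ W = 287 aW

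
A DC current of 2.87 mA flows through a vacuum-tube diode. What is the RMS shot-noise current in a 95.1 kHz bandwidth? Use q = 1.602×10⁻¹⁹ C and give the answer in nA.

9.35 nA

I_n = √(2qI·B)
2qI·B = 2 × 1.602×10⁻¹⁹ × 2.87×10⁻³ × 9.51×10⁴ = 8.74×10⁻¹⁷ A²
I_n = √(8.74×10⁻¹⁷) = 9.35×10⁻⁹ A = 9.35 nA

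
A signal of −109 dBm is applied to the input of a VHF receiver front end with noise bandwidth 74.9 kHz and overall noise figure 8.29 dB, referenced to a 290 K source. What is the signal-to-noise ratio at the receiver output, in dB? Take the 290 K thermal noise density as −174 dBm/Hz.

8.0 dB

Noise floor: N = −174 + 10 log₁₀(B) + NF
10 log₁₀(7.49×10⁴) = 48.74 dB
N = −174 + 48.74 + 8.29 = −116.97 dBm
SNR = P_sig − N = −109 − (−116.97) = 7.97 dB → 8.0 dB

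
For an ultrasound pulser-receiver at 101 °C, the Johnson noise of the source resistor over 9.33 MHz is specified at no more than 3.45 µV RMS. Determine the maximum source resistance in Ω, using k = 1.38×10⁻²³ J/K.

61.8 Ω

T = 101 °C + 273.15 = 374.15 K
Johnson–Nyquist: V_n = √(4kTRB) ⇒ R = V_n² / (4kTB)
4kTB = 4 × 1.38×10⁻²³ × 374.15 × 9.33×10⁶ = 1.93×10⁻¹³
R = (3.45×10⁻⁶)² / 1.93×10⁻¹³ = 6.18×10¹ Ω = 61.8 Ω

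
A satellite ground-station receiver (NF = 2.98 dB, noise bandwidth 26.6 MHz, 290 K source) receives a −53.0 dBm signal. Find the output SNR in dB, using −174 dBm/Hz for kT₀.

43.8 dB

Noise floor: N = −174 + 10 log₁₀(B) + NF
10 log₁₀(2.66×10⁷) = 74.25 dB
N = −174 + 74.25 + 2.98 = −96.77 dBm
SNR = P_sig − N = −53.0 − (−96.77) = 43.77 dB → 43.8 dB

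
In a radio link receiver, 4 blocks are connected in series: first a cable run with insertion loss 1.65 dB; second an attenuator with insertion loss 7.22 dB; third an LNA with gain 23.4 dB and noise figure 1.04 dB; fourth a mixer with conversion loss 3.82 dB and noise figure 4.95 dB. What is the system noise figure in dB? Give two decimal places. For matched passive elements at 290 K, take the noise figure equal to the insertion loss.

9.94 dB

Convert to linear (a loss of L dB is a gain of −L dB): F_i = 10^(NF_i/10), G_i = 10^(G_i,dB/10)
  Stage 1: F_1 = 10^(1.65/10) = 1.462, G_1 = 10^(−1.65/10) = 0.6839
  Stage 2: F_2 = 10^(7.22/10) = 5.272, G_2 = 10^(−7.22/10) = 0.1897
  Stage 3: F_3 = 10^(1.04/10) = 1.271, G_3 = 10^(23.4/10) = 218.8
  Stage 4: F_4 = 10^(4.95/10) = 3.126, G_4 = 10^(−3.82/10) = 0.4150
Friis cascade:
  F = 1.462 + (5.272 − 1)/0.6839 + (1.271 − 1)/0.1297 + (3.126 − 1)/28.38 = 9.870
NF = 10 log₁₀(9.870) = 9.94 dB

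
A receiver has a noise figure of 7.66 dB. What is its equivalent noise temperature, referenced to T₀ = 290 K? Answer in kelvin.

1402 K

F = 10^(7.66/10) = 5.83445
T_e = (F − 1)·T₀ = (5.83445 − 1) × 290 = 1402 K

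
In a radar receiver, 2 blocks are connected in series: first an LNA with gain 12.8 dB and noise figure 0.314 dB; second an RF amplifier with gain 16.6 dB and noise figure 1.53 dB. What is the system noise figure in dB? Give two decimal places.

Convert to linear (a loss of L dB is a gain of −L dB): F_i = 10^(NF_i/10), G_i = 10^(G_i,dB/10)
  Stage 1: F_1 = 10^(0.314/10) = 1.075, G_1 = 10^(12.8/10) = 19.05
  Stage 2: F_2 = 10^(1.53/10) = 1.422, G_2 = 10^(16.6/10) = 45.71
Friis cascade:
  F = 1.075 + (1.422 − 1)/19.05 = 1.097
NF = 10 log₁₀(1.097) = 0.40 dB

0.40 dB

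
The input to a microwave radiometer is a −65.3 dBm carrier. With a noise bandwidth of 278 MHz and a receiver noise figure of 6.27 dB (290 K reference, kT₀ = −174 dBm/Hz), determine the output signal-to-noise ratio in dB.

Noise floor: N = −174 + 10 log₁₀(B) + NF
10 log₁₀(2.78×10⁸) = 84.44 dB
N = −174 + 84.44 + 6.27 = −83.29 dBm
SNR = P_sig − N = −65.3 − (−83.29) = 17.99 dB → 18.0 dB

18.0 dB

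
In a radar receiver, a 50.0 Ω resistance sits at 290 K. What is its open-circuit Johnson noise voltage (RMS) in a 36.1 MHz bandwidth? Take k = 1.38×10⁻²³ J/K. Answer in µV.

V_n = √(4kTRB)
4kTRB = 4 × 1.38×10⁻²³ × 290 × 5.00×10¹ × 3.61×10⁷ = 2.89×10⁻¹¹ V²
V_n = √(2.89×10⁻¹¹) = 5.38×10⁻⁶ V = 5.38 µV

5.38 µV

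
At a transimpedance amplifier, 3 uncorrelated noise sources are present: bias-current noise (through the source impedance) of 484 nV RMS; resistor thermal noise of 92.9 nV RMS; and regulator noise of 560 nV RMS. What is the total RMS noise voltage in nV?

Uncorrelated sources add in power (mean-square): V_tot = √(ΣV_i²)
V_tot = √[(4.84×10⁻⁷)² + (9.29×10⁻⁸)² + (5.60×10⁻⁷)²] = 7.46×10⁻⁷ V = 746 nV

746 nV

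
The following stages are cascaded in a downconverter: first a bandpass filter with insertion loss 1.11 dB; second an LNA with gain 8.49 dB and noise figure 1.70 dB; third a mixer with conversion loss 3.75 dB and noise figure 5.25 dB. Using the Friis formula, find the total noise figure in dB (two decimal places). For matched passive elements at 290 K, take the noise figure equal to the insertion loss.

Convert to linear (a loss of L dB is a gain of −L dB): F_i = 10^(NF_i/10), G_i = 10^(G_i,dB/10)
  Stage 1: F_1 = 10^(1.11/10) = 1.291, G_1 = 10^(−1.11/10) = 0.7745
  Stage 2: F_2 = 10^(1.70/10) = 1.479, G_2 = 10^(8.49/10) = 7.063
  Stage 3: F_3 = 10^(5.25/10) = 3.350, G_3 = 10^(−3.75/10) = 0.4217
Friis cascade:
  F = 1.291 + (1.479 − 1)/0.7745 + (3.350 − 1)/5.470 = 2.339
NF = 10 log₁₀(2.339) = 3.69 dB

3.69 dB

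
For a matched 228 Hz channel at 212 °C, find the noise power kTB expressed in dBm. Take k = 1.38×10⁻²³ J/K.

−148.2 dBm

T = 212 °C + 273.15 = 485.15 K
P_n = kTB = 1.38×10⁻²³ × 485.15 × 2.28×10² = 1.53×10⁻¹⁸ W
In dBm: 10 log₁₀(1.53×10⁻¹⁸ / 10⁻³) = −148.2 dBm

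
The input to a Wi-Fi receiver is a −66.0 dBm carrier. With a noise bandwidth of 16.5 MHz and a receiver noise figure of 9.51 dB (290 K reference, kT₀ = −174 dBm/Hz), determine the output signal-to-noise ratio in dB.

26.3 dB

Noise floor: N = −174 + 10 log₁₀(B) + NF
10 log₁₀(1.65×10⁷) = 72.17 dB
N = −174 + 72.17 + 9.51 = −92.32 dBm
SNR = P_sig − N = −66.0 − (−92.32) = 26.32 dB → 26.3 dB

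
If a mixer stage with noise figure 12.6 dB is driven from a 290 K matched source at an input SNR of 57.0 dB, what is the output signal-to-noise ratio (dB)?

44.4 dB

By definition F = SNR_in/SNR_out, so in dB: SNR_out = SNR_in − NF
SNR_out = 57.0 − 12.6 = 44.4 dB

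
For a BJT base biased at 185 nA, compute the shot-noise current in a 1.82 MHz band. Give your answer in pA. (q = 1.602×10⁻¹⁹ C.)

I_n = √(2qI·B)
2qI·B = 2 × 1.602×10⁻¹⁹ × 1.85×10⁻⁷ × 1.82×10⁶ = 1.08×10⁻¹⁹ A²
I_n = √(1.08×10⁻¹⁹) = 3.28×10⁻¹⁰ A = 328 pA

328 pA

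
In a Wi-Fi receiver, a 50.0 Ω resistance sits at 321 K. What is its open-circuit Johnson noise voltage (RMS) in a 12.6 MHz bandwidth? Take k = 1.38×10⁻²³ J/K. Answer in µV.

V_n = √(4kTRB)
4kTRB = 4 × 1.38×10⁻²³ × 321 × 5.00×10¹ × 1.26×10⁷ = 1.12×10⁻¹¹ V²
V_n = √(1.12×10⁻¹¹) = 3.34×10⁻⁶ V = 3.34 µV

3.34 µV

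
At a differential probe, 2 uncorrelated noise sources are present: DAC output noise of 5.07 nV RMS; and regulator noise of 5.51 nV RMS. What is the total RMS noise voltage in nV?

7.49 nV

Uncorrelated sources add in power (mean-square): V_tot = √(ΣV_i²)
V_tot = √[(5.07×10⁻⁹)² + (5.51×10⁻⁹)²] = 7.49×10⁻⁹ V = 7.49 nV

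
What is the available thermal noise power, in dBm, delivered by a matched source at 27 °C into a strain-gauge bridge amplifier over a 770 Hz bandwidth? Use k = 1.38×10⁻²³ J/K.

−145.0 dBm

T = 27 °C + 273.15 = 300.15 K
P_n = kTB = 1.38×10⁻²³ × 300.15 × 7.70×10² = 3.19×10⁻¹⁸ W
In dBm: 10 log₁₀(3.19×10⁻¹⁸ / 10⁻³) = −145.0 dBm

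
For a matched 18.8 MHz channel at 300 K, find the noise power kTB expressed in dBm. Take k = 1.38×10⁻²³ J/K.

P_n = kTB = 1.38×10⁻²³ × 300 × 1.88×10⁷ = 7.78×10⁻¹⁴ W
In dBm: 10 log₁₀(7.78×10⁻¹⁴ / 10⁻³) = −101.1 dBm

−101.1 dBm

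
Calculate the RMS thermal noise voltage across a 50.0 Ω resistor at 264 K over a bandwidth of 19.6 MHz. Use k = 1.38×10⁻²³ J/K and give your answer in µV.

3.78 µV

V_n = √(4kTRB)
4kTRB = 4 × 1.38×10⁻²³ × 264 × 5.00×10¹ × 1.96×10⁷ = 1.43×10⁻¹¹ V²
V_n = √(1.43×10⁻¹¹) = 3.78×10⁻⁶ V = 3.78 µV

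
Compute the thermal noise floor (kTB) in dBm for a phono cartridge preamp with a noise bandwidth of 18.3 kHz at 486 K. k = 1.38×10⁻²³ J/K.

P_n = kTB = 1.38×10⁻²³ × 486 × 1.83×10⁴ = 1.23×10⁻¹⁶ W
In dBm: 10 log₁₀(1.23×10⁻¹⁶ / 10⁻³) = −129.1 dBm

−129.1 dBm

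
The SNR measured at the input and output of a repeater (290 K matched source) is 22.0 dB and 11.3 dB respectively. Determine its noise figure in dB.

10.7 dB

NF (dB) = SNR_in(dB) − SNR_out(dB) when the source is at T₀
NF = 22.0 − 11.3 = 10.7 dB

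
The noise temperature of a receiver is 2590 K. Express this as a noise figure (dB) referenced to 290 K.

9.97 dB

F = 1 + T_e/T₀ = 1 + 2590/290 = 9.93103
NF = 10 log₁₀(9.93103) = 9.97 dB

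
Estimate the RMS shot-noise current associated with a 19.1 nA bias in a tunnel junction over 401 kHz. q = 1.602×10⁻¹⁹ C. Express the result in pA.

49.5 pA

I_n = √(2qI·B)
2qI·B = 2 × 1.602×10⁻¹⁹ × 1.91×10⁻⁸ × 4.01×10⁵ = 2.45×10⁻²¹ A²
I_n = √(2.45×10⁻²¹) = 4.95×10⁻¹¹ A = 49.5 pA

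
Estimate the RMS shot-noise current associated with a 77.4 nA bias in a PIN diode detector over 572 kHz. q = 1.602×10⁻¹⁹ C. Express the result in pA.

119 pA

I_n = √(2qI·B)
2qI·B = 2 × 1.602×10⁻¹⁹ × 7.74×10⁻⁸ × 5.72×10⁵ = 1.42×10⁻²⁰ A²
I_n = √(1.42×10⁻²⁰) = 1.19×10⁻¹⁰ A = 119 pA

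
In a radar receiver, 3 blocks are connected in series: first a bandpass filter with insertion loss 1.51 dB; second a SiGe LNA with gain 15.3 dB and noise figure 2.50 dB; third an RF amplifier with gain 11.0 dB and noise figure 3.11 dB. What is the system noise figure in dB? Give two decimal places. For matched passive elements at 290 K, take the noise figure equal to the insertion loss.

Convert to linear (a loss of L dB is a gain of −L dB): F_i = 10^(NF_i/10), G_i = 10^(G_i,dB/10)
  Stage 1: F_1 = 10^(1.51/10) = 1.416, G_1 = 10^(−1.51/10) = 0.7063
  Stage 2: F_2 = 10^(2.50/10) = 1.778, G_2 = 10^(15.3/10) = 33.88
  Stage 3: F_3 = 10^(3.11/10) = 2.046, G_3 = 10^(11.0/10) = 12.59
Friis cascade:
  F = 1.416 + (1.778 − 1)/0.7063 + (2.046 − 1)/23.93 = 2.561
NF = 10 log₁₀(2.561) = 4.08 dB

4.08 dB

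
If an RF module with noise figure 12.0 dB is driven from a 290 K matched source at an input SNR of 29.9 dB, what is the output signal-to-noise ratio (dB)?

By definition F = SNR_in/SNR_out, so in dB: SNR_out = SNR_in − NF
SNR_out = 29.9 − 12.0 = 17.9 dB

17.9 dB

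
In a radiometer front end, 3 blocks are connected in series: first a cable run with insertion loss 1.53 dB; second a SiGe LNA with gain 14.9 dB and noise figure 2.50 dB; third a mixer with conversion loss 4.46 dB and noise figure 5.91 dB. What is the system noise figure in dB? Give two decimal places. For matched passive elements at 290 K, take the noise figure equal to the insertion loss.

4.25 dB

Convert to linear (a loss of L dB is a gain of −L dB): F_i = 10^(NF_i/10), G_i = 10^(G_i,dB/10)
  Stage 1: F_1 = 10^(1.53/10) = 1.422, G_1 = 10^(−1.53/10) = 0.7031
  Stage 2: F_2 = 10^(2.50/10) = 1.778, G_2 = 10^(14.9/10) = 30.90
  Stage 3: F_3 = 10^(5.91/10) = 3.899, G_3 = 10^(−4.46/10) = 0.3581
Friis cascade:
  F = 1.422 + (1.778 − 1)/0.7031 + (3.899 − 1)/21.73 = 2.663
NF = 10 log₁₀(2.663) = 4.25 dB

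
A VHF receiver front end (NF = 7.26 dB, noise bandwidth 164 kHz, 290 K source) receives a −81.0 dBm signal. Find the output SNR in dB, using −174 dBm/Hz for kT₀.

33.6 dB

Noise floor: N = −174 + 10 log₁₀(B) + NF
10 log₁₀(1.64×10⁵) = 52.15 dB
N = −174 + 52.15 + 7.26 = −114.59 dBm
SNR = P_sig − N = −81.0 − (−114.59) = 33.59 dB → 33.6 dB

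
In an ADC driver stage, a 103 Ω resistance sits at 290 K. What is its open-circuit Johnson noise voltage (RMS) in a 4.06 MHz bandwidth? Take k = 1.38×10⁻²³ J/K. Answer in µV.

2.59 µV

V_n = √(4kTRB)
4kTRB = 4 × 1.38×10⁻²³ × 290 × 1.03×10² × 4.06×10⁶ = 6.69×10⁻¹² V²
V_n = √(6.69×10⁻¹²) = 2.59×10⁻⁶ V = 2.59 µV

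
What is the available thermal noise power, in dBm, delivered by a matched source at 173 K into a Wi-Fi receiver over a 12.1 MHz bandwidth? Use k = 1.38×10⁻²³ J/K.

P_n = kTB = 1.38×10⁻²³ × 173 × 1.21×10⁷ = 2.89×10⁻¹⁴ W
In dBm: 10 log₁₀(2.89×10⁻¹⁴ / 10⁻³) = −105.4 dBm

−105.4 dBm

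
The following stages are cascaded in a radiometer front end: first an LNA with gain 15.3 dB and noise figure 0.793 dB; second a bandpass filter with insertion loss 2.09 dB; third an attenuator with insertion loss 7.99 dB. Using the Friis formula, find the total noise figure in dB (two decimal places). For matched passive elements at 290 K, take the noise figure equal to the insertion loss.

1.68 dB

Convert to linear (a loss of L dB is a gain of −L dB): F_i = 10^(NF_i/10), G_i = 10^(G_i,dB/10)
  Stage 1: F_1 = 10^(0.793/10) = 1.200, G_1 = 10^(15.3/10) = 33.88
  Stage 2: F_2 = 10^(2.09/10) = 1.618, G_2 = 10^(−2.09/10) = 0.6180
  Stage 3: F_3 = 10^(7.99/10) = 6.295, G_3 = 10^(−7.99/10) = 0.1589
Friis cascade:
  F = 1.200 + (1.618 − 1)/33.88 + (6.295 − 1)/20.94 = 1.471
NF = 10 log₁₀(1.471) = 1.68 dB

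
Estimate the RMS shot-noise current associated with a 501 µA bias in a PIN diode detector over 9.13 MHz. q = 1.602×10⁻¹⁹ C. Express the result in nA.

38.3 nA

I_n = √(2qI·B)
2qI·B = 2 × 1.602×10⁻¹⁹ × 5.01×10⁻⁴ × 9.13×10⁶ = 1.47×10⁻¹⁵ A²
I_n = √(1.47×10⁻¹⁵) = 3.83×10⁻⁸ A = 38.3 nA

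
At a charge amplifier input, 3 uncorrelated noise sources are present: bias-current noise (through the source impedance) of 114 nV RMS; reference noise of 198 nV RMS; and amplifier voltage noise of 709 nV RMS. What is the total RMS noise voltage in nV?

Uncorrelated sources add in power (mean-square): V_tot = √(ΣV_i²)
V_tot = √[(1.14×10⁻⁷)² + (1.98×10⁻⁷)² + (7.09×10⁻⁷)²] = 7.45×10⁻⁷ V = 745 nV

745 nV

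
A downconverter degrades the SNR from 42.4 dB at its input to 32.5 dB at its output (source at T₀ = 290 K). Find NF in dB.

9.9 dB

NF (dB) = SNR_in(dB) − SNR_out(dB) when the source is at T₀
NF = 42.4 − 32.5 = 9.9 dB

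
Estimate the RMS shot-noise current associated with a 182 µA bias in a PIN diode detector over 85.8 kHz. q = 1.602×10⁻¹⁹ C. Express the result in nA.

I_n = √(2qI·B)
2qI·B = 2 × 1.602×10⁻¹⁹ × 1.82×10⁻⁴ × 8.58×10⁴ = 5.00×10⁻¹⁸ A²
I_n = √(5.00×10⁻¹⁸) = 2.24×10⁻⁹ A = 2.24 nA

2.24 nA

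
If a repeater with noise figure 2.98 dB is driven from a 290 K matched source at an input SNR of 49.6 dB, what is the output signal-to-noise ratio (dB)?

46.62 dB

By definition F = SNR_in/SNR_out, so in dB: SNR_out = SNR_in − NF
SNR_out = 49.6 − 2.98 = 46.62 dB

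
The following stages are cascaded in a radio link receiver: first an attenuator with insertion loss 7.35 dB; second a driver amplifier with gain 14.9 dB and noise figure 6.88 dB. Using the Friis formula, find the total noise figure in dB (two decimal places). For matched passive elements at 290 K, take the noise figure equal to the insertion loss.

Convert to linear (a loss of L dB is a gain of −L dB): F_i = 10^(NF_i/10), G_i = 10^(G_i,dB/10)
  Stage 1: F_1 = 10^(7.35/10) = 5.433, G_1 = 10^(−7.35/10) = 0.1841
  Stage 2: F_2 = 10^(6.88/10) = 4.875, G_2 = 10^(14.9/10) = 30.90
Friis cascade:
  F = 5.433 + (4.875 − 1)/0.1841 = 26.49
NF = 10 log₁₀(26.49) = 14.23 dB

14.23 dB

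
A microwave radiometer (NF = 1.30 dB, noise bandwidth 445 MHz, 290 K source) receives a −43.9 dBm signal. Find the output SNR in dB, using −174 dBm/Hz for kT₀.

42.3 dB

Noise floor: N = −174 + 10 log₁₀(B) + NF
10 log₁₀(4.45×10⁸) = 86.48 dB
N = −174 + 86.48 + 1.30 = −86.22 dBm
SNR = P_sig − N = −43.9 − (−86.22) = 42.32 dB → 42.3 dB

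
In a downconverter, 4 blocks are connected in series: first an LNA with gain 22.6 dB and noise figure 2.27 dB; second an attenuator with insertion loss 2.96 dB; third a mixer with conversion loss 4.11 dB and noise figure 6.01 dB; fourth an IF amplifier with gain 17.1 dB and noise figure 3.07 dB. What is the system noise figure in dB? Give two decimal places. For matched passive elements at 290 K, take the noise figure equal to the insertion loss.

Convert to linear (a loss of L dB is a gain of −L dB): F_i = 10^(NF_i/10), G_i = 10^(G_i,dB/10)
  Stage 1: F_1 = 10^(2.27/10) = 1.687, G_1 = 10^(22.6/10) = 182.0
  Stage 2: F_2 = 10^(2.96/10) = 1.977, G_2 = 10^(−2.96/10) = 0.5058
  Stage 3: F_3 = 10^(6.01/10) = 3.990, G_3 = 10^(−4.11/10) = 0.3882
  Stage 4: F_4 = 10^(3.07/10) = 2.028, G_4 = 10^(17.1/10) = 51.29
Friis cascade:
  F = 1.687 + (1.977 − 1)/182.0 + (3.990 − 1)/92.04 + (2.028 − 1)/35.73 = 1.753
NF = 10 log₁₀(1.753) = 2.44 dB

2.44 dB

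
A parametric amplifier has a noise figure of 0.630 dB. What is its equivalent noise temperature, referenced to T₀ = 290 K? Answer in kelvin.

45.3 K

F = 10^(0.630/10) = 1.15611
T_e = (F − 1)·T₀ = (1.15611 − 1) × 290 = 45.3 K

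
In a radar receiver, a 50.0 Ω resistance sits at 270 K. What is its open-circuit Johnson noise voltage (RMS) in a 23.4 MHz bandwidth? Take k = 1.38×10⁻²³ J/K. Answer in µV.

4.18 µV

V_n = √(4kTRB)
4kTRB = 4 × 1.38×10⁻²³ × 270 × 5.00×10¹ × 2.34×10⁷ = 1.74×10⁻¹¹ V²
V_n = √(1.74×10⁻¹¹) = 4.18×10⁻⁶ V = 4.18 µV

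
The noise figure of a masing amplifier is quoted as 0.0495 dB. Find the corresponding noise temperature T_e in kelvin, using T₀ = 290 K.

F = 10^(0.0495/10) = 1.01146
T_e = (F − 1)·T₀ = (1.01146 − 1) × 290 = 3.32 K

3.32 K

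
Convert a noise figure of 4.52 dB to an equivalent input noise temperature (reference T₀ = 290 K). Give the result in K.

F = 10^(4.52/10) = 2.83139
T_e = (F − 1)·T₀ = (2.83139 − 1) × 290 = 531 K

531 K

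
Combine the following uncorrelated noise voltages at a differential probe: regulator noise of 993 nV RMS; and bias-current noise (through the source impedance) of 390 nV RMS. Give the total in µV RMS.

1.07 µV

Uncorrelated sources add in power (mean-square): V_tot = √(ΣV_i²)
V_tot = √[(9.93×10⁻⁷)² + (3.90×10⁻⁷)²] = 1.07×10⁻⁶ V = 1.07 µV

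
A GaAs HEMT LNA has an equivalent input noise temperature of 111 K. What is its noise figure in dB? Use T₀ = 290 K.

1.41 dB

F = 1 + T_e/T₀ = 1 + 111/290 = 1.38276
NF = 10 log₁₀(1.38276) = 1.41 dB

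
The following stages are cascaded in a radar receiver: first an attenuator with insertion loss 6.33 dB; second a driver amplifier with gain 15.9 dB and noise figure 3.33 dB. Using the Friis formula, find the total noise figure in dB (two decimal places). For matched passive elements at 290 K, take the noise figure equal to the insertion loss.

Convert to linear (a loss of L dB is a gain of −L dB): F_i = 10^(NF_i/10), G_i = 10^(G_i,dB/10)
  Stage 1: F_1 = 10^(6.33/10) = 4.295, G_1 = 10^(−6.33/10) = 0.2328
  Stage 2: F_2 = 10^(3.33/10) = 2.153, G_2 = 10^(15.9/10) = 38.90
Friis cascade:
  F = 4.295 + (2.153 − 1)/0.2328 = 9.247
NF = 10 log₁₀(9.247) = 9.66 dB

9.66 dB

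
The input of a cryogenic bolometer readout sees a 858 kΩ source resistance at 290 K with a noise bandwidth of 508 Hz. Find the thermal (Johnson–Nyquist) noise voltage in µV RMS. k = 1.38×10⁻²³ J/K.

V_n = √(4kTRB)
4kTRB = 4 × 1.38×10⁻²³ × 290 × 8.58×10⁵ × 5.08×10² = 6.98×10⁻¹² V²
V_n = √(6.98×10⁻¹²) = 2.64×10⁻⁶ V = 2.64 µV

2.64 µV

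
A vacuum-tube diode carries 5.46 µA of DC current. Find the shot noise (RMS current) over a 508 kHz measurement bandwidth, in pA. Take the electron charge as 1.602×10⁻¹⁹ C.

I_n = √(2qI·B)
2qI·B = 2 × 1.602×10⁻¹⁹ × 5.46×10⁻⁶ × 5.08×10⁵ = 8.89×10⁻¹⁹ A²
I_n = √(8.89×10⁻¹⁹) = 9.43×10⁻¹⁰ A = 943 pA

943 pA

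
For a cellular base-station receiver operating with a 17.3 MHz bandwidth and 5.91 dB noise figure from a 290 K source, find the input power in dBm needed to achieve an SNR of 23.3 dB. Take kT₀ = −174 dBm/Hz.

Sensitivity = −174 + 10 log₁₀(B) + NF + SNR_min
= −174 + 72.38 + 5.91 + 23.3
= −72.41 dBm → −72.4 dBm

−72.4 dBm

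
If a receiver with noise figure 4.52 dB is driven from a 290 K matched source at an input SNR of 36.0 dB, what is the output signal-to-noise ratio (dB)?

31.48 dB

By definition F = SNR_in/SNR_out, so in dB: SNR_out = SNR_in − NF
SNR_out = 36.0 − 4.52 = 31.48 dB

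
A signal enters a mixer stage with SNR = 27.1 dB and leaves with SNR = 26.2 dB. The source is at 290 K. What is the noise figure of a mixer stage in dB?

0.9 dB

NF (dB) = SNR_in(dB) − SNR_out(dB) when the source is at T₀
NF = 27.1 − 26.2 = 0.9 dB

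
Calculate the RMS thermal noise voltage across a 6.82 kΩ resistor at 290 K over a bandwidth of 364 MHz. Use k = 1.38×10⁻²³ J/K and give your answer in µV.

V_n = √(4kTRB)
4kTRB = 4 × 1.38×10⁻²³ × 290 × 6.82×10³ × 3.64×10⁸ = 3.97×10⁻⁸ V²
V_n = √(3.97×10⁻⁸) = 1.99×10⁻⁴ V = 199 µV

199 µV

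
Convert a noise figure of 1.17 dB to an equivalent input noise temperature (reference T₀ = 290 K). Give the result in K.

89.7 K

F = 10^(1.17/10) = 1.30918
T_e = (F − 1)·T₀ = (1.30918 − 1) × 290 = 89.7 K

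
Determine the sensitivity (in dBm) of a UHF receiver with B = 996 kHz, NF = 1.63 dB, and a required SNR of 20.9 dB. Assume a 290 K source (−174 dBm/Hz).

−91.5 dBm

Sensitivity = −174 + 10 log₁₀(B) + NF + SNR_min
= −174 + 59.98 + 1.63 + 20.9
= −91.49 dBm → −91.5 dBm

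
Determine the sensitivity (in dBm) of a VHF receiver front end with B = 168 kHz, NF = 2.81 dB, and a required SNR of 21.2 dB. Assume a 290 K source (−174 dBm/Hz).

−97.7 dBm

Sensitivity = −174 + 10 log₁₀(B) + NF + SNR_min
= −174 + 52.25 + 2.81 + 21.2
= −97.74 dBm → −97.7 dBm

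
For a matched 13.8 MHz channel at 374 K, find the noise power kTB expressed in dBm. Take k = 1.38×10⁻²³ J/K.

−101.5 dBm

P_n = kTB = 1.38×10⁻²³ × 374 × 1.38×10⁷ = 7.12×10⁻¹⁴ W
In dBm: 10 log₁₀(7.12×10⁻¹⁴ / 10⁻³) = −101.5 dBm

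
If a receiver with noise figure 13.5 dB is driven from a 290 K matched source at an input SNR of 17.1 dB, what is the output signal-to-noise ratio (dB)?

3.6 dB

By definition F = SNR_in/SNR_out, so in dB: SNR_out = SNR_in − NF
SNR_out = 17.1 − 13.5 = 3.6 dB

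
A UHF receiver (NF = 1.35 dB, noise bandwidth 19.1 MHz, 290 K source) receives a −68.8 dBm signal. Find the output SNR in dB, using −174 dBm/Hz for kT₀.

Noise floor: N = −174 + 10 log₁₀(B) + NF
10 log₁₀(1.91×10⁷) = 72.81 dB
N = −174 + 72.81 + 1.35 = −99.84 dBm
SNR = P_sig − N = −68.8 − (−99.84) = 31.04 dB → 31.0 dB

31.0 dB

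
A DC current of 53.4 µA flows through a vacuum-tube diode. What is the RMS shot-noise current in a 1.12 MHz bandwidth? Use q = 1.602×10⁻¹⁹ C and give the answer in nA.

I_n = √(2qI·B)
2qI·B = 2 × 1.602×10⁻¹⁹ × 5.34×10⁻⁵ × 1.12×10⁶ = 1.92×10⁻¹⁷ A²
I_n = √(1.92×10⁻¹⁷) = 4.38×10⁻⁹ A = 4.38 nA

4.38 nA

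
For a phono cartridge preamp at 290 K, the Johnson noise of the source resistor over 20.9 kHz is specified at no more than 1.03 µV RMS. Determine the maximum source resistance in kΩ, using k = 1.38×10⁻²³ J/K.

3.17 kΩ

Johnson–Nyquist: V_n = √(4kTRB) ⇒ R = V_n² / (4kTB)
4kTB = 4 × 1.38×10⁻²³ × 290 × 2.09×10⁴ = 3.35×10⁻¹⁶
R = (1.03×10⁻⁶)² / 3.35×10⁻¹⁶ = 3.17×10³ Ω = 3.17 kΩ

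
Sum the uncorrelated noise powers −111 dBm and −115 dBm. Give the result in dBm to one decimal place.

−109.5 dBm

Convert to linear, add, convert back:
P₁ = 7.94×10⁻¹⁵ W, P₂ = 3.16×10⁻¹⁵ W
P_tot = 1.11×10⁻¹⁴ W → 10 log₁₀(P_tot / 10⁻³) = −109.5 dBm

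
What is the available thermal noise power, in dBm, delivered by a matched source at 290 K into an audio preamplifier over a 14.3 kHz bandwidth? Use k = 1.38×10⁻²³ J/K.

−132.4 dBm

P_n = kTB = 1.38×10⁻²³ × 290 × 1.43×10⁴ = 5.72×10⁻¹⁷ W
In dBm: 10 log₁₀(5.72×10⁻¹⁷ / 10⁻³) = −132.4 dBm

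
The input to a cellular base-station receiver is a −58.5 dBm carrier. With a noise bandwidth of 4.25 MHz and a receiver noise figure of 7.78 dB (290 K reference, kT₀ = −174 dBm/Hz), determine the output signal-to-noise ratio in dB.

Noise floor: N = −174 + 10 log₁₀(B) + NF
10 log₁₀(4.25×10⁶) = 66.28 dB
N = −174 + 66.28 + 7.78 = −99.94 dBm
SNR = P_sig − N = −58.5 − (−99.94) = 41.44 dB → 41.4 dB

41.4 dB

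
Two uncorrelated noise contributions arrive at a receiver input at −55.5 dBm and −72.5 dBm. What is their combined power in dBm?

−55.4 dBm

Convert to linear, add, convert back:
P₁ = 2.82×10⁻⁹ W, P₂ = 5.62×10⁻¹¹ W
P_tot = 2.87×10⁻⁹ W → 10 log₁₀(P_tot / 10⁻³) = −55.4 dBm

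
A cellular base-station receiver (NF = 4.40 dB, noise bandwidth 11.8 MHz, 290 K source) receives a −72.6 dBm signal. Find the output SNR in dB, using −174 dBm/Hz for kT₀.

Noise floor: N = −174 + 10 log₁₀(B) + NF
10 log₁₀(1.18×10⁷) = 70.72 dB
N = −174 + 70.72 + 4.40 = −98.88 dBm
SNR = P_sig − N = −72.6 − (−98.88) = 26.28 dB → 26.3 dB

26.3 dB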